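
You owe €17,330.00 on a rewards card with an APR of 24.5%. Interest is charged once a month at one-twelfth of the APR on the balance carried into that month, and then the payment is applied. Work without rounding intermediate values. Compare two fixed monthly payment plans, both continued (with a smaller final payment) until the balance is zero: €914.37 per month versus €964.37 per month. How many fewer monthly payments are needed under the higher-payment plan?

2 fewer payments

Monthly rate r = 24.5%/12 = 2.04167% = 0.0204167.
At €914.37/mo: n = ⌈−ln(1 − rB₀/P)/ln(1+r)⌉ = 25 payments (last €193.97); total interest = total paid − €17,330.00 = €4,808.85.
At €964.37/mo: 23 payments (last €597.47); total interest €4,483.61.
Payments saved = 25 − 23 = 2.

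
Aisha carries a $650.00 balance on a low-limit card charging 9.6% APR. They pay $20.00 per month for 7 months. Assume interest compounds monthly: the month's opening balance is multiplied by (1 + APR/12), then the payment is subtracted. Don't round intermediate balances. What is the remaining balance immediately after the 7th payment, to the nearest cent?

$543.88

Monthly rate r = 9.6%/12 = 0.8% = 0.008.
Each month: B ← B·(1+r) − $20.00.
Month 1: interest $5.20; balance after payment $635.20.
Month 2: interest $5.08; balance after payment $620.28.
Month 3: interest $4.96; balance after payment $605.24.
Month 4: interest $4.84; balance after payment $590.09.
Month 5: interest $4.72; balance after payment $574.81.
Month 6: interest $4.60; balance after payment $559.40.
Month 7: interest $4.48; balance after payment $543.88.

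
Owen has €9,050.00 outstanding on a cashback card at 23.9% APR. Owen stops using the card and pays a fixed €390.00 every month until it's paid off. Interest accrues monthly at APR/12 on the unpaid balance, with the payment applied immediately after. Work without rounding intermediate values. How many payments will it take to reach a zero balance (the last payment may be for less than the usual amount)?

Monthly rate r = 23.9%/12 = 1.99167% = 0.0199167.
Recurrence: B ← B·(1+r) − €390.00.
Month 1: interest €180.25; balance after payment €8,840.25.
Month 2: interest €176.07; balance after payment €8,626.31.
Closed form: n = −ln(1 − rB₀/P)/ln(1+r) = −ln(0.53783)/ln(1.01992) ≈ 31.449, so the balance reaches zero during payment 32.

32 payments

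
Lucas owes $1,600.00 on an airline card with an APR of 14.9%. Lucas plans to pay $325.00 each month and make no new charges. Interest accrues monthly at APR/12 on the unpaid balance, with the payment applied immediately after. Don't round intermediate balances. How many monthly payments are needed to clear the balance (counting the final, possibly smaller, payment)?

6 payments

Monthly rate r = 14.9%/12 = 1.24167% = 0.0124167.
Recurrence: B ← B·(1+r) − $325.00.
Month 1: interest $19.87; balance after payment $1,294.87.
Month 2: interest $16.08; balance after payment $985.94.
Month 3: interest $12.24; balance after payment $673.19.
Month 4: interest $8.36; balance after payment $356.55.
Month 5: interest $4.43; balance after payment $35.97.
Month 6: interest $0.45; balance after payment $0.00.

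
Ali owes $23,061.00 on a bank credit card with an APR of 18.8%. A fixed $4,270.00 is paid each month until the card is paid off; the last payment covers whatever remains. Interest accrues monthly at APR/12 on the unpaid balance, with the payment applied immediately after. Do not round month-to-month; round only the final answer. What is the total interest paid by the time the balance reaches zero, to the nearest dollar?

Monthly rate r = 18.8%/12 = 1.56667% = 0.0156667.
Payoff takes n = ⌈−ln(1 − rB₀/P)/ln(1+r)⌉ = ⌈5.687⌉ = 6 payments; the last is $2,940.77.
Total paid = 5·$4,270.00 + $2,940.77 = $24,290.77.
Total interest = total paid − principal = $24,290.77 − $23,061.00 = $1,229.77.

$1,230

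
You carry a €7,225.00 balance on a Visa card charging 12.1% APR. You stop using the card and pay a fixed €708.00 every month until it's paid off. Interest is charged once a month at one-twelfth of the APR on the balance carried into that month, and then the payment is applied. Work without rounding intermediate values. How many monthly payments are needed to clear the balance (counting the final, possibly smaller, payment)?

11 months

Monthly rate r = 12.1%/12 = 1.00833% = 0.0100833.
Recurrence: B ← B·(1+r) − €708.00.
Month 1: interest €72.85; balance after payment €6,589.85.
Month 2: interest €66.45; balance after payment €5,948.30.
Closed form: n = −ln(1 − rB₀/P)/ln(1+r) = −ln(0.8971)/ln(1.01008) ≈ 10.823, so the balance reaches zero during payment 11.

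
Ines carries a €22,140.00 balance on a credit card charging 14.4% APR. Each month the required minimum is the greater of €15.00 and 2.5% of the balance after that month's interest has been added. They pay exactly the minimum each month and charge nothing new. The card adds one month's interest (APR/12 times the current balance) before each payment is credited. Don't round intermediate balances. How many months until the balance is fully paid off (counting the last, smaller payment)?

325 months

Monthly rate r = 14.4%/12 = 1.2% = 0.012.
While 2.5% of the post-interest balance exceeds €15.00, each month B ← (B·(1+r))·(1 − 0.025), i.e. B shrinks by the factor (1+r)·0.975 = 0.9867.
This holds for months 1–271. Entering month 272 the balance is €587.96; 2.5% of the post-interest balance is now below €15.00, so the flat €15.00 minimum applies from here.
From month 272 a fixed €15.00 at rate r clears €587.96 in 54 more payments. Total: 271 + 54 = 325 months.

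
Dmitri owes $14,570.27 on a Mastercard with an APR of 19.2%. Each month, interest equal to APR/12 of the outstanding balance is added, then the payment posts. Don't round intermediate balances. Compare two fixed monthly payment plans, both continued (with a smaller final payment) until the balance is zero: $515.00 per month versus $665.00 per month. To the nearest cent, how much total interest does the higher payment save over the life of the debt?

$1,469.95

Monthly rate r = 19.2%/12 = 1.6% = 0.016.
At $515.00/mo: n = ⌈−ln(1 − rB₀/P)/ln(1+r)⌉ = 38 payments (last $499.34); total interest = total paid − $14,570.27 = $4,984.07.
At $665.00/mo: 28 payments (last $129.39); total interest $3,514.12.
Interest saved = $4,984.07 − $3,514.12 = $1,469.95.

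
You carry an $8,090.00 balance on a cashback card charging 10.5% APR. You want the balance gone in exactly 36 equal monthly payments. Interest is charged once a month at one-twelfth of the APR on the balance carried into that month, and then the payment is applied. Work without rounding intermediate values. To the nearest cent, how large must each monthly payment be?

Monthly rate r = 10.5%/12 = 0.875% = 0.00875.
Level-payment amortization: P = B₀·r / (1 − (1+r)^(−n)) = 8090.00·0.00875 / (1 − 1.00875^(−36)).
Denominator 1 − (1+r)^(−36) = 0.269210529.
P = 70.7875 / 0.269210529 ≈ 262.94.

$262.94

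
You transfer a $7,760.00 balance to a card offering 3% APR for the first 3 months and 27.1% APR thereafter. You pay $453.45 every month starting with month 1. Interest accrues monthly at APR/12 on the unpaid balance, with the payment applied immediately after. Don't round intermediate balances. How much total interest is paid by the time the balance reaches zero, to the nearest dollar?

Promo months 1–3 at r₀ = 3%/12 = 0.0025; months 4+ at r₁ = 27.1%/12 = 0.0225833.
After month 3: iterate B ← B·(1+r₀) − $453.45 for 3 months → $6,454.59.
Then at r₁ with $453.45/mo: n₂ = −ln(1 − r₁·B/P)/ln(1+r₁) ≈ 17.37 → 18 more payments.
Total paid = 20·$453.45 + $167.00 = $9,236.00; interest = $9,236.00 − $7,760.00 = $1,476.00.

$1,476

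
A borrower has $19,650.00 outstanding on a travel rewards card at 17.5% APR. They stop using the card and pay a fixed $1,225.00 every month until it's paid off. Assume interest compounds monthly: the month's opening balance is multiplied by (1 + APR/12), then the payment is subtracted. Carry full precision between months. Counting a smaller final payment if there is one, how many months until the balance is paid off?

Monthly rate r = 17.5%/12 = 1.45833% = 0.0145833.
Recurrence: B ← B·(1+r) − $1,225.00.
Month 1: interest $286.56; balance after payment $18,711.56.
Month 2: interest $272.88; balance after payment $17,759.44.
Closed form: n = −ln(1 − rB₀/P)/ln(1+r) = −ln(0.76607)/ln(1.01458) ≈ 18.406, so the balance reaches zero during payment 19.

19 payments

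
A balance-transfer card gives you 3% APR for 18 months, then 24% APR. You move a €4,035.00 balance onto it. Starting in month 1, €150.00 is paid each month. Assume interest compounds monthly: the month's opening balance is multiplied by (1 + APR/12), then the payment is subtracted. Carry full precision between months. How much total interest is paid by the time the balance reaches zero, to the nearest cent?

Promo months 1–18 at r₀ = 3%/12 = 0.0025; months 19+ at r₁ = 24%/12 = 0.02.
After month 18: iterate B ← B·(1+r₀) − €150.00 for 18 months → €1,462.34.
Then at r₁ with €150.00/mo: n₂ = −ln(1 − r₁·B/P)/ln(1+r₁) ≈ 10.95 → 11 more payments.
Total paid = 28·€150.00 + €142.93 = €4,342.93; interest = €4,342.93 − €4,035.00 = €307.93.

€307.93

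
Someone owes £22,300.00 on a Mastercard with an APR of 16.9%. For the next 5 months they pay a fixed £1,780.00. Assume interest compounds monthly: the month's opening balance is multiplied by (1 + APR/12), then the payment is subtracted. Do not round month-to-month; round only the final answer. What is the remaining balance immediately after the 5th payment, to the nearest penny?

Monthly rate r = 16.9%/12 = 1.40833% = 0.0140833.
Each month: B ← B·(1+r) − £1,780.00.
Month 1: interest £314.06; balance after payment £20,834.06.
Month 2: interest £293.41; balance after payment £19,347.47.
Month 3: interest £272.48; balance after payment £17,839.95.
Month 4: interest £251.25; balance after payment £16,311.19.
Month 5: interest £229.72; balance after payment £14,760.91.

£14,760.91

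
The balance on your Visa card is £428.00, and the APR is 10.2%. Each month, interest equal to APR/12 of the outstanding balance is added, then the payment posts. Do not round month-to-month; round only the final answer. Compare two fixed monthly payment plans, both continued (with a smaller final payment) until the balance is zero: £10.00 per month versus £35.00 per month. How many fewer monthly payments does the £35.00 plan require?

41 fewer payments

Monthly rate r = 10.2%/12 = 0.85% = 0.0085.
At £10.00/mo: n = ⌈−ln(1 − rB₀/P)/ln(1+r)⌉ = 54 payments (last £4.32); total interest = total paid − £428.00 = £106.32.
At £35.00/mo: 13 payments (last £33.84); total interest £25.84.
Payments saved = 54 − 13 = 41.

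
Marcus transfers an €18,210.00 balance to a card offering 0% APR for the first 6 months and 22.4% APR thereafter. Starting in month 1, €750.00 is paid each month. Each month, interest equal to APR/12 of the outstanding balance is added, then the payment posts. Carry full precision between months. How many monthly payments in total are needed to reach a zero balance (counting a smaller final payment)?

29 months

Promo months 1–6 at r₀ = 0%/12 = 0; months 7+ at r₁ = 22.4%/12 = 0.0186667.
After month 6 (no interest yet): B = €18,210.00 − 6·€750.00 = €13,710.00.
Then at r₁ with €750.00/mo: n₂ = −ln(1 − r₁·B/P)/ln(1+r₁) ≈ 22.57 → 23 more payments.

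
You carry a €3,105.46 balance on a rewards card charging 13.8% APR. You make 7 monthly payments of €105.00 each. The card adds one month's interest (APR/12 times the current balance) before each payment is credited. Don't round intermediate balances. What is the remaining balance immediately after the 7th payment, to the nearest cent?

€2,603.39

Monthly rate r = 13.8%/12 = 1.15% = 0.0115.
Each month: B ← B·(1+r) − €105.00.
Month 1: interest €35.71; balance after payment €3,036.17.
Month 2: interest €34.92; balance after payment €2,966.09.
Month 3: interest €34.11; balance after payment €2,895.20.
Month 4: interest €33.29; balance after payment €2,823.49.
Month 5: interest €32.47; balance after payment €2,750.96.
Month 6: interest €31.64; balance after payment €2,677.60.
Month 7: interest €30.79; balance after payment €2,603.39.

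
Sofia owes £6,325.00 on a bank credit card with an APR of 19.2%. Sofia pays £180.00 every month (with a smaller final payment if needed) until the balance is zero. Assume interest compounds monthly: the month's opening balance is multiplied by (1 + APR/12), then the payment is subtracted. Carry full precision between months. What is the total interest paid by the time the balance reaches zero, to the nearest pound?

£3,042

Monthly rate r = 19.2%/12 = 1.6% = 0.016.
Payoff takes n = ⌈−ln(1 − rB₀/P)/ln(1+r)⌉ = ⌈52.040⌉ = 53 payments; the last is £7.20.
Total paid = 52·£180.00 + £7.20 = £9,367.20.
Total interest = total paid − principal = £9,367.20 − £6,325.00 = £3,042.20.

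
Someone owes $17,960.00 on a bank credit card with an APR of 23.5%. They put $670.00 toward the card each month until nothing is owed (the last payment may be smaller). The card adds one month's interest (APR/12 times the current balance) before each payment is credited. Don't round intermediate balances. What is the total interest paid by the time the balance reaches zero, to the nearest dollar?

$7,756

Monthly rate r = 23.5%/12 = 1.95833% = 0.0195833.
Payoff takes n = ⌈−ln(1 − rB₀/P)/ln(1+r)⌉ = ⌈38.380⌉ = 39 payments; the last is $255.86.
Total paid = 38·$670.00 + $255.86 = $25,715.86.
Total interest = total paid − principal = $25,715.86 − $17,960.00 = $7,755.86.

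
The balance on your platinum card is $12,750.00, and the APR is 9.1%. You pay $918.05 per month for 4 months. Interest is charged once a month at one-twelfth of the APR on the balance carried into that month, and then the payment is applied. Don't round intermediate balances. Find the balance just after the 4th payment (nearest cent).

Monthly rate r = 9.1%/12 = 0.758333% = 0.00758333.
Each month: B ← B·(1+r) − $918.05.
Month 1: interest $96.69; balance after payment $11,928.64.
Month 2: interest $90.46; balance after payment $11,101.05.
Month 3: interest $84.18; balance after payment $10,267.18.
Month 4: interest $77.86; balance after payment $9,426.99.

$9,426.99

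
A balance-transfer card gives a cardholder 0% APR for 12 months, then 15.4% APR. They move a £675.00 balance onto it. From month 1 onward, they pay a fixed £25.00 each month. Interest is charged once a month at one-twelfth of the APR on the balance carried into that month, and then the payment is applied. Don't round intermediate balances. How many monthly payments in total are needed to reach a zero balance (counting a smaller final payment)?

Promo months 1–12 at r₀ = 0%/12 = 0; months 13+ at r₁ = 15.4%/12 = 0.0128333.
After month 12 (no interest yet): B = £675.00 − 12·£25.00 = £375.00.
Then at r₁ with £25.00/mo: n₂ = −ln(1 − r₁·B/P)/ln(1+r₁) ≈ 16.77 → 17 more payments.

29 payments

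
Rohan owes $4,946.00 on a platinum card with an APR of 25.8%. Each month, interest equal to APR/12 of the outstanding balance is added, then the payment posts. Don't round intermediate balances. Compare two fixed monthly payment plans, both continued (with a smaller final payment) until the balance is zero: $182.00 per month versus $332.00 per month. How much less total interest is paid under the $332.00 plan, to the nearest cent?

Monthly rate r = 25.8%/12 = 2.15% = 0.0215.
At $182.00/mo: n = ⌈−ln(1 − rB₀/P)/ln(1+r)⌉ = 42 payments (last $48.17); total interest = total paid − $4,946.00 = $2,564.17.
At $332.00/mo: 19 payments (last $50.44); total interest $1,080.44.
Interest saved = $2,564.17 − $1,080.44 = $1,483.73.

$1,483.73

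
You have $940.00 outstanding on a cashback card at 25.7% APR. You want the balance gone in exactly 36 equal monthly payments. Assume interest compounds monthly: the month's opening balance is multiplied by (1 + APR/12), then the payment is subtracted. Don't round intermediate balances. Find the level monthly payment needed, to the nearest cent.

Monthly rate r = 25.7%/12 = 2.14167% = 0.0214167.
Level-payment amortization: P = B₀·r / (1 − (1+r)^(−n)) = 940.00·0.0214167 / (1 − 1.02142^(−36)).
Denominator 1 − (1+r)^(−36) = 0.533669138.
P = 20.1317 / 0.533669138 ≈ 37.72.

$37.72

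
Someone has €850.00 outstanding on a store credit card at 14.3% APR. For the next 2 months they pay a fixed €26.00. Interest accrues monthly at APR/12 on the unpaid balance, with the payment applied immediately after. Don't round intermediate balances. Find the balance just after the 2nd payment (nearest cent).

Monthly rate r = 14.3%/12 = 1.19167% = 0.0119167.
Each month: B ← B·(1+r) − €26.00.
Month 1: interest €10.13; balance after payment €834.13.
Month 2: interest €9.94; balance after payment €818.07.

€818.07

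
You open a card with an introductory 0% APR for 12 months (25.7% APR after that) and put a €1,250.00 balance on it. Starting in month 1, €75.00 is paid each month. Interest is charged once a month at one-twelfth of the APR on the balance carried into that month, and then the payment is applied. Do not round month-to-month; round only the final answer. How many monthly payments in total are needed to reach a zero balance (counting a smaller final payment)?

17 payments

Promo months 1–12 at r₀ = 0%/12 = 0; months 13+ at r₁ = 25.7%/12 = 0.0214167.
After month 12 (no interest yet): B = €1,250.00 − 12·€75.00 = €350.00.
Then at r₁ with €75.00/mo: n₂ = −ln(1 − r₁·B/P)/ln(1+r₁) ≈ 4.97 → 5 more payments.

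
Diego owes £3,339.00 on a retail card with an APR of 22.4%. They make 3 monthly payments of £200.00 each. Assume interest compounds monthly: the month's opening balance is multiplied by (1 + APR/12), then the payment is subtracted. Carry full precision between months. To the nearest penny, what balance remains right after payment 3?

£2,918.23

Monthly rate r = 22.4%/12 = 1.86667% = 0.0186667.
Each month: B ← B·(1+r) − £200.00.
Month 1: interest £62.33; balance after payment £3,201.33.
Month 2: interest £59.76; balance after payment £3,061.09.
Month 3: interest £57.14; balance after payment £2,918.23.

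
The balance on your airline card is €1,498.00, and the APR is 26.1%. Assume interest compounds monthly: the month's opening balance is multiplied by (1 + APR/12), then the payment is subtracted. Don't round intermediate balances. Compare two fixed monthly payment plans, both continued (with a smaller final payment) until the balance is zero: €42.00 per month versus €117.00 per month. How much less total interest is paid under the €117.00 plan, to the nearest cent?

Monthly rate r = 26.1%/12 = 2.175% = 0.02175.
At €42.00/mo: n = ⌈−ln(1 − rB₀/P)/ln(1+r)⌉ = 70 payments (last €20.28); total interest = total paid − €1,498.00 = €1,420.28.
At €117.00/mo: 16 payments (last €19.94); total interest €276.94.
Interest saved = €1,420.28 − €276.94 = €1,143.34.

€1,143.34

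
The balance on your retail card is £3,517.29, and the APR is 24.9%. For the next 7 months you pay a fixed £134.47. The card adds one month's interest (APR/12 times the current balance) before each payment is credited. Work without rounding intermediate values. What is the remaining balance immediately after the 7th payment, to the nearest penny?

£3,059.15

Monthly rate r = 24.9%/12 = 2.075% = 0.02075.
Each month: B ← B·(1+r) − £134.47.
Month 1: interest £72.98; balance after payment £3,455.80.
Month 2: interest £71.71; balance after payment £3,393.04.
Month 3: interest £70.41; balance after payment £3,328.98.
Month 4: interest £69.08; balance after payment £3,263.58.
Month 5: interest £67.72; balance after payment £3,196.83.
Month 6: interest £66.33; balance after payment £3,128.70.
Month 7: interest £64.92; balance after payment £3,059.15.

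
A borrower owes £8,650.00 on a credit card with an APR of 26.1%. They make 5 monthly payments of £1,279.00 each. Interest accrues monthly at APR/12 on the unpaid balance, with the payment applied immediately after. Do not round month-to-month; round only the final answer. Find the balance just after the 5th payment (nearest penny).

£2,953.21

Monthly rate r = 26.1%/12 = 2.175% = 0.02175.
Each month: B ← B·(1+r) − £1,279.00.
Month 1: interest £188.14; balance after payment £7,559.14.
Month 2: interest £164.41; balance after payment £6,444.55.
Month 3: interest £140.17; balance after payment £5,305.72.
Month 4: interest £115.40; balance after payment £4,142.12.
Month 5: interest £90.09; balance after payment £2,953.21.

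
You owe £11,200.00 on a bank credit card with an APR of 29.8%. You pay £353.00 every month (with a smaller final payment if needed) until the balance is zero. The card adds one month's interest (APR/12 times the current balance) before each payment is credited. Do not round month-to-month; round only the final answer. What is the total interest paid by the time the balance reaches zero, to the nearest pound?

£11,117

Monthly rate r = 29.8%/12 = 2.48333% = 0.0248333.
Payoff takes n = ⌈−ln(1 − rB₀/P)/ln(1+r)⌉ = ⌈63.219⌉ = 64 payments; the last is £78.01.
Total paid = 63·£353.00 + £78.01 = £22,317.01.
Total interest = total paid − principal = £22,317.01 − £11,200.00 = £11,117.01.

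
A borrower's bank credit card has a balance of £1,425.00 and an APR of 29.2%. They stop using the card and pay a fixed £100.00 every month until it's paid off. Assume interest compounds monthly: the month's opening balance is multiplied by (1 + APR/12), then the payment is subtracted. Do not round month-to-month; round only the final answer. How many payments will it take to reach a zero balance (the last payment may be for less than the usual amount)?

18 payments

Monthly rate r = 29.2%/12 = 2.43333% = 0.0243333.
Recurrence: B ← B·(1+r) − £100.00.
Month 1: interest £34.67; balance after payment £1,359.67.
Month 2: interest £33.09; balance after payment £1,292.76.
Closed form: n = −ln(1 − rB₀/P)/ln(1+r) = −ln(0.65325)/ln(1.02433) ≈ 17.710, so the balance reaches zero during payment 18.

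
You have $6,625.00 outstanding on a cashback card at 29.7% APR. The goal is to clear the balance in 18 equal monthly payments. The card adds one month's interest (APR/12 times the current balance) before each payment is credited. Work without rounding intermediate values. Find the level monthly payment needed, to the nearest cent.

$460.57

Monthly rate r = 29.7%/12 = 2.475% = 0.02475.
Level-payment amortization: P = B₀·r / (1 − (1+r)^(−n)) = 6625.00·0.02475 / (1 − 1.02475^(−18)).
Denominator 1 − (1+r)^(−18) = 0.356012683.
P = 163.969 / 0.356012683 ≈ 460.57.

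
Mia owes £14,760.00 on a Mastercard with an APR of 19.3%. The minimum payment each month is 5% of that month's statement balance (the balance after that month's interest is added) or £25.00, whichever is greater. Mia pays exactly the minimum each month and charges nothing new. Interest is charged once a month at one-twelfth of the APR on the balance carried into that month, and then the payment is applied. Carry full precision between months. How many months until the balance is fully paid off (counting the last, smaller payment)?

Monthly rate r = 19.3%/12 = 1.60833% = 0.0160833.
While 5% of the post-interest balance exceeds £25.00, each month B ← (B·(1+r))·(1 − 0.05), i.e. B shrinks by the factor (1+r)·0.95 = 0.96528.
This holds for months 1–97. Entering month 98 the balance is £479.09; 5% of the post-interest balance is now below £25.00, so the flat £25.00 minimum applies from here.
From month 98 a fixed £25.00 at rate r clears £479.09 in 24 more payments. Total: 97 + 24 = 121 months.

121 months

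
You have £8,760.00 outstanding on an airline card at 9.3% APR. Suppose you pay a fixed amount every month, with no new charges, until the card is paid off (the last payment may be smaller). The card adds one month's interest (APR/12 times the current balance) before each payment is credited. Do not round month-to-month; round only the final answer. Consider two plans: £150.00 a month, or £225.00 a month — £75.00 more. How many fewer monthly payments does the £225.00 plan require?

32 fewer payments

Monthly rate r = 9.3%/12 = 0.775% = 0.00775.
At £150.00/mo: n = ⌈−ln(1 − rB₀/P)/ln(1+r)⌉ = 79 payments (last £7.92); total interest = total paid − £8,760.00 = £2,947.92.
At £225.00/mo: 47 payments (last £117.63); total interest £1,707.63.
Payments saved = 79 − 47 = 32.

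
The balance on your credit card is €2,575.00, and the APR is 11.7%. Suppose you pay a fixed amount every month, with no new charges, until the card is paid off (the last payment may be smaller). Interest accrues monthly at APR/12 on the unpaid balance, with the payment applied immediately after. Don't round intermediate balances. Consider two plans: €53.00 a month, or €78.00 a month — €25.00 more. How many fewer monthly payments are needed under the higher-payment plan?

Monthly rate r = 11.7%/12 = 0.975% = 0.00975.
At €53.00/mo: n = ⌈−ln(1 − rB₀/P)/ln(1+r)⌉ = 67 payments (last €8.26); total interest = total paid − €2,575.00 = €931.26.
At €78.00/mo: 41 payments (last €2.52); total interest €547.52.
Payments saved = 67 − 41 = 26.

26 fewer payments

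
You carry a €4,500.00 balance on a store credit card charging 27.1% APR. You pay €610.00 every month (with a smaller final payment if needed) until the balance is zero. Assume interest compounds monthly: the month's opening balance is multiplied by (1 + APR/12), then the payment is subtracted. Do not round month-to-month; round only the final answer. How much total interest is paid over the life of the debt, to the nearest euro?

€479

Monthly rate r = 27.1%/12 = 2.25833% = 0.0225833.
Payoff takes n = ⌈−ln(1 − rB₀/P)/ln(1+r)⌉ = ⌈8.160⌉ = 9 payments; the last is €98.78.
Total paid = 8·€610.00 + €98.78 = €4,978.78.
Total interest = total paid − principal = €4,978.78 − €4,500.00 = €478.78.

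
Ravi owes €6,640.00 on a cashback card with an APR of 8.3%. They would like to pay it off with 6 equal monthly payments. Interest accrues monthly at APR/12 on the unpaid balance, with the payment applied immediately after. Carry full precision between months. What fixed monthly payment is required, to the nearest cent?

Monthly rate r = 8.3%/12 = 0.691667% = 0.00691667.
Level-payment amortization: P = B₀·r / (1 − (1+r)^(−n)) = 6640.00·0.00691667 / (1 − 1.00692^(−6)).
Denominator 1 − (1+r)^(−6) = 0.0405135999.
P = 45.9267 / 0.0405135999 ≈ 1133.61.

€1,133.61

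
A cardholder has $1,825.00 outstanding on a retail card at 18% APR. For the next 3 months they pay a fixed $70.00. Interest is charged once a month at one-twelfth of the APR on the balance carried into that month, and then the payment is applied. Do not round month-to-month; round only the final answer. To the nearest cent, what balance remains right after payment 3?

Monthly rate r = 18%/12 = 1.5% = 0.015.
Each month: B ← B·(1+r) − $70.00.
Month 1: interest $27.38; balance after payment $1,782.38.
Month 2: interest $26.74; balance after payment $1,739.11.
Month 3: interest $26.09; balance after payment $1,695.20.

$1,695.20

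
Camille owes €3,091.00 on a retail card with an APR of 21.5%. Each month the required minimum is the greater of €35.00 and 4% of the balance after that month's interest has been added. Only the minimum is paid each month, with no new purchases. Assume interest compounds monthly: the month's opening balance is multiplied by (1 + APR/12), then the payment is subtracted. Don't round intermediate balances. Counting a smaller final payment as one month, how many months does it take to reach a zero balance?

89 months

Monthly rate r = 21.5%/12 = 1.79167% = 0.0179167.
While 4% of the post-interest balance exceeds €35.00, each month B ← (B·(1+r))·(1 − 0.04), i.e. B shrinks by the factor (1+r)·0.96 = 0.9772.
This holds for months 1–56. Entering month 57 the balance is €849.52; 4% of the post-interest balance is now below €35.00, so the flat €35.00 minimum applies from here.
From month 57 a fixed €35.00 at rate r clears €849.52 in 33 more payments. Total: 56 + 33 = 89 months.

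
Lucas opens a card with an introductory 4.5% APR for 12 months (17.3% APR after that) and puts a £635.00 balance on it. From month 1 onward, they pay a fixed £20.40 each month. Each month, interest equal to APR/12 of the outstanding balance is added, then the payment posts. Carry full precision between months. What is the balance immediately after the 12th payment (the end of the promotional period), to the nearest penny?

Promo months 1–12 at r₀ = 4.5%/12 = 0.00375; months 13+ at r₁ = 17.3%/12 = 0.0144167.
After month 12: iterate B ← B·(1+r₀) − £20.40 for 12 months → £414.26.

£414.26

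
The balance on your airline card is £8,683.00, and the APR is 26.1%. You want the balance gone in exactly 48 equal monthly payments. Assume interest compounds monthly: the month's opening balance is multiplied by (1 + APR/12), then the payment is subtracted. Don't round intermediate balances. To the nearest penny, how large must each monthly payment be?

Monthly rate r = 26.1%/12 = 2.175% = 0.02175.
Level-payment amortization: P = B₀·r / (1 − (1+r)^(−n)) = 8683.00·0.02175 / (1 − 1.02175^(−48)).
Denominator 1 − (1+r)^(−48) = 0.643994282.
P = 188.855 / 0.643994282 ≈ 293.26.

£293.26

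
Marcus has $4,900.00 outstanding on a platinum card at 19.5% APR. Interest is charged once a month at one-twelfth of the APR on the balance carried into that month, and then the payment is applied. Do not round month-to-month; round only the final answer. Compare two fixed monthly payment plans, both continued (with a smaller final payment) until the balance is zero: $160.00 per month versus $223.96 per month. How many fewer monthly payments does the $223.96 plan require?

15 fewer payments

Monthly rate r = 19.5%/12 = 1.625% = 0.01625.
At $160.00/mo: n = ⌈−ln(1 − rB₀/P)/ln(1+r)⌉ = 43 payments (last $113.98); total interest = total paid − $4,900.00 = $1,933.98.
At $223.96/mo: 28 payments (last $57.41); total interest $1,204.33.
Payments saved = 43 − 28 = 15.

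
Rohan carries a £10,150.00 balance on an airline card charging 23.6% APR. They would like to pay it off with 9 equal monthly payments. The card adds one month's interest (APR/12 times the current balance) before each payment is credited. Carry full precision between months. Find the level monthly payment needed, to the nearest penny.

£1,241.55

Monthly rate r = 23.6%/12 = 1.96667% = 0.0196667.
Level-payment amortization: P = B₀·r / (1 − (1+r)^(−n)) = 10150.00·0.0196667 / (1 − 1.01967^(−9)).
Denominator 1 − (1+r)^(−9) = 0.160779663.
P = 199.617 / 0.160779663 ≈ 1241.55.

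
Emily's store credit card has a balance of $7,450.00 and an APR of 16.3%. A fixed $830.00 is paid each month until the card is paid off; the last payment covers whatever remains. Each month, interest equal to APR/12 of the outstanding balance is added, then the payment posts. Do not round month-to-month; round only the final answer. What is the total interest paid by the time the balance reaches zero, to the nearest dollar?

Monthly rate r = 16.3%/12 = 1.35833% = 0.0135833.
Payoff takes n = ⌈−ln(1 − rB₀/P)/ln(1+r)⌉ = ⌈9.637⌉ = 10 payments; the last is $529.95.
Total paid = 9·$830.00 + $529.95 = $7,999.95.
Total interest = total paid − principal = $7,999.95 − $7,450.00 = $549.95.

$550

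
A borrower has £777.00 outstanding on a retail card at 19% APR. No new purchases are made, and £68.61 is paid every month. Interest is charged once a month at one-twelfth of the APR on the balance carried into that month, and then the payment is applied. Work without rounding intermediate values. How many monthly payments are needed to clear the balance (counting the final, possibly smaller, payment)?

13 payments

Monthly rate r = 19%/12 = 1.58333% = 0.0158333.
Recurrence: B ← B·(1+r) − £68.61.
Month 1: interest £12.30; balance after payment £720.69.
Month 2: interest £11.41; balance after payment £663.49.
Closed form: n = −ln(1 − rB₀/P)/ln(1+r) = −ln(0.82069)/ln(1.01583) ≈ 12.579, so the balance reaches zero during payment 13.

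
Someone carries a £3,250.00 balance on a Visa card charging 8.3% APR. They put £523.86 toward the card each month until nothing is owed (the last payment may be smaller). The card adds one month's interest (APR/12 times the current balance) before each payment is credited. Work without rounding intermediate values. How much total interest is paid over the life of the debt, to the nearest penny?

Monthly rate r = 8.3%/12 = 0.691667% = 0.00691667.
Payoff takes n = ⌈−ln(1 − rB₀/P)/ln(1+r)⌉ = ⌈6.363⌉ = 7 payments; the last is £190.52.
Total paid = 6·£523.86 + £190.52 = £3,333.68.
Total interest = total paid − principal = £3,333.68 − £3,250.00 = £83.68.

£83.68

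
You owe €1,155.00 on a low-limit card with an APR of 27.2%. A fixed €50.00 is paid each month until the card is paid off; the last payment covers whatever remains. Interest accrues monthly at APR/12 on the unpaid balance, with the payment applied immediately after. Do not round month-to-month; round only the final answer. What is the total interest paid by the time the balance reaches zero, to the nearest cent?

€499.17

Monthly rate r = 27.2%/12 = 2.26667% = 0.0226667.
Payoff takes n = ⌈−ln(1 − rB₀/P)/ln(1+r)⌉ = ⌈33.082⌉ = 34 payments; the last is €4.17.
Total paid = 33·€50.00 + €4.17 = €1,654.17.
Total interest = total paid − principal = €1,654.17 − €1,155.00 = €499.17.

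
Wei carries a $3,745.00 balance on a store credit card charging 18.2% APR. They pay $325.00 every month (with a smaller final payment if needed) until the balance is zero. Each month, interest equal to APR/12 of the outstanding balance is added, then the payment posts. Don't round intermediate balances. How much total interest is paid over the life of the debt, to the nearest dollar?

Monthly rate r = 18.2%/12 = 1.51667% = 0.0151667.
Payoff takes n = ⌈−ln(1 − rB₀/P)/ln(1+r)⌉ = ⌈12.761⌉ = 13 payments; the last is $247.78.
Total paid = 12·$325.00 + $247.78 = $4,147.78.
Total interest = total paid − principal = $4,147.78 − $3,745.00 = $402.78.

$403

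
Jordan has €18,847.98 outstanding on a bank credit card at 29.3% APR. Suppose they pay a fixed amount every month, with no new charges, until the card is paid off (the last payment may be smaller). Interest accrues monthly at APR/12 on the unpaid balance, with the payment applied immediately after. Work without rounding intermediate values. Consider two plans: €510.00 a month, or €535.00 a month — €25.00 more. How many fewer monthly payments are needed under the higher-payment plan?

Monthly rate r = 29.3%/12 = 2.44167% = 0.0244167.
At €510.00/mo: n = ⌈−ln(1 − rB₀/P)/ln(1+r)⌉ = 97 payments (last €226.71); total interest = total paid − €18,847.98 = €30,338.73.
At €535.00/mo: 82 payments (last €301.49); total interest €24,788.51.
Payments saved = 97 − 82 = 15.

15 fewer payments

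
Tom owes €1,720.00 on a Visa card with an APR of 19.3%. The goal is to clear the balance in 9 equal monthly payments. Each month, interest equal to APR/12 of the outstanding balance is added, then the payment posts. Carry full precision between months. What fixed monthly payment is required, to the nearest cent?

€206.81

Monthly rate r = 19.3%/12 = 1.60833% = 0.0160833.
Level-payment amortization: P = B₀·r / (1 − (1+r)^(−n)) = 1720.00·0.0160833 / (1 − 1.01608^(−9)).
Denominator 1 − (1+r)^(−9) = 0.133764356.
P = 27.6633 / 0.133764356 ≈ 206.81.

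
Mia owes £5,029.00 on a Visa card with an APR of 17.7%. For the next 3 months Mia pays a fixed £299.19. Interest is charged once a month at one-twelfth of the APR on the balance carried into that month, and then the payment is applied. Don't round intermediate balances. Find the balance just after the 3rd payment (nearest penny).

Monthly rate r = 17.7%/12 = 1.475% = 0.01475.
Each month: B ← B·(1+r) − £299.19.
Month 1: interest £74.18; balance after payment £4,803.99.
Month 2: interest £70.86; balance after payment £4,575.66.
Month 3: interest £67.49; balance after payment £4,343.96.

£4,343.96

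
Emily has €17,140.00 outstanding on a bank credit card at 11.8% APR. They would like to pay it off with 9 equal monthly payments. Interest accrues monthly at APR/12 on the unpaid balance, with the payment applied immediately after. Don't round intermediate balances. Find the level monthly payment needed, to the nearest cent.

Monthly rate r = 11.8%/12 = 0.983333% = 0.00983333.
Level-payment amortization: P = B₀·r / (1 − (1+r)^(−n)) = 17140.00·0.00983333 / (1 − 1.00983^(−9)).
Denominator 1 − (1+r)^(−9) = 0.0843011242.
P = 168.543 / 0.0843011242 ≈ 1999.30.

€1,999.30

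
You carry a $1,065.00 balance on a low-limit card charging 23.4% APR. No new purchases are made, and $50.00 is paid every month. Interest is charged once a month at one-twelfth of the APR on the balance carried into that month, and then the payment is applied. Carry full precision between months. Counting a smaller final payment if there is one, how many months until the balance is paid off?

Monthly rate r = 23.4%/12 = 1.95% = 0.0195.
Recurrence: B ← B·(1+r) − $50.00.
Month 1: interest $20.77; balance after payment $1,035.77.
Month 2: interest $20.20; balance after payment $1,005.96.
Closed form: n = −ln(1 − rB₀/P)/ln(1+r) = −ln(0.58465)/ln(1.0195) ≈ 27.793, so the balance reaches zero during payment 28.

28 payments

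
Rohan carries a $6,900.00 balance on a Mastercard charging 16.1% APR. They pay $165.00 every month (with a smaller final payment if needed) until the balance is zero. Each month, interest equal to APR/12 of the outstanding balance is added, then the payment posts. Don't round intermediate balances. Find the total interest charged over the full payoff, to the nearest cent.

Monthly rate r = 16.1%/12 = 1.34167% = 0.0134167.
Payoff takes n = ⌈−ln(1 − rB₀/P)/ln(1+r)⌉ = ⌈61.782⌉ = 62 payments; the last is $129.18.
Total paid = 61·$165.00 + $129.18 = $10,194.18.
Total interest = total paid − principal = $10,194.18 − $6,900.00 = $3,294.18.

$3,294.18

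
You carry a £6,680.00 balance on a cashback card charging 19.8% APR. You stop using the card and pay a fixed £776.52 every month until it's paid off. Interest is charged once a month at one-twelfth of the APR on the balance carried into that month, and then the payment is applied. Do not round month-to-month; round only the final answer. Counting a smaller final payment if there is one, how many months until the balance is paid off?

Monthly rate r = 19.8%/12 = 1.65% = 0.0165.
Recurrence: B ← B·(1+r) − £776.52.
Month 1: interest £110.22; balance after payment £6,013.70.
Month 2: interest £99.23; balance after payment £5,336.41.
Closed form: n = −ln(1 − rB₀/P)/ln(1+r) = −ln(0.85806)/ln(1.0165) ≈ 9.354, so the balance reaches zero during payment 10.

10 payments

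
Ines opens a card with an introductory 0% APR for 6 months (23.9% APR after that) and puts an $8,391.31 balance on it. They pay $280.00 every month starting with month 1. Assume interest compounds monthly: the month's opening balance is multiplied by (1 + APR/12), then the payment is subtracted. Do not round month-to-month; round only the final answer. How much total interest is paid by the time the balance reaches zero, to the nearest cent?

$2,502.15

Promo months 1–6 at r₀ = 0%/12 = 0; months 7+ at r₁ = 23.9%/12 = 0.0199167.
After month 6 (no interest yet): B = $8,391.31 − 6·$280.00 = $6,711.31.
Then at r₁ with $280.00/mo: n₂ = −ln(1 − r₁·B/P)/ln(1+r₁) ≈ 32.90 → 33 more payments.
Total paid = 38·$280.00 + $253.46 = $10,893.46; interest = $10,893.46 − $8,391.31 = $2,502.15.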